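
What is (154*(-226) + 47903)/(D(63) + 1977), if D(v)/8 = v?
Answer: 13099/2481 ≈ 5.2797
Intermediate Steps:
D(v) = 8*v
(154*(-226) + 47903)/(D(63) + 1977) = (154*(-226) + 47903)/(8*63 + 1977) = (-34804 + 47903)/(504 + 1977) = 13099/2481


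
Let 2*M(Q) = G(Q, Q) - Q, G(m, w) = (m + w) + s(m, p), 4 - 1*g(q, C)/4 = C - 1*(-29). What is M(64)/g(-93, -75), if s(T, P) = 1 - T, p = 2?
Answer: 1/400 ≈ 0.0025000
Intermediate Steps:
g(q, C) = -100 - 4*C (g(q, C) = 16 - 4*(C - 1*(-29)) = 16 - 4*(C + 29) = 16 - 4*(29 + C) = 16 + (-116 - 4*C) = -100 - 4*C)
G(m, w) = 1 + w (G(m, w) = (m + w) + (1 - m) = 1 + w)
M(Q) = 1/2 (M(Q) = ((1 + Q) - Q)/2 = (1/2)*1 = 1/2)
M(64)/g(-93, -75) = 1/(2*(-100 - 4*(-75))) = 1/(2*(-100 + 300)) = (1/2)/200 = (1/2)*(1/200) = 1/400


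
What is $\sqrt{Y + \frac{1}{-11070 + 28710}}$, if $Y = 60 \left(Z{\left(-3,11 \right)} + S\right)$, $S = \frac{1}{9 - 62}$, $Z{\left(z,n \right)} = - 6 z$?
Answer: $\frac{\sqrt{534587284090}}{22260} \approx 32.846$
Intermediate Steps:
$S = - \frac{1}{53}$ ($S = \frac{1}{-53} = - \frac{1}{53} \approx -0.018868$)
$Y = \frac{57180}{53}$ ($Y = 60 \left(\left(-6\right) \left(-3\right) - \frac{1}{53}\right) = 60 \left(18 - \frac{1}{53}\right) = 60 \cdot \frac{953}{53} = \frac{57180}{53} \approx 1078.9$)
$\sqrt{Y + \frac{1}{-11070 + 28710}} = \sqrt{\frac{57180}{53} + \frac{1}{-11070 + 28710}} = \sqrt{\frac{57180}{53} + \frac{1}{17640}} = \sqrt{\frac{1008655253}{934920}} = \frac{\sqrt{534587284090}}{22260}$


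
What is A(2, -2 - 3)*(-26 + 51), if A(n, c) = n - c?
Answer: 175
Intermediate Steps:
A(2, -2 - 3)*(-26 + 51) = (2 - (-2 - 3))*(-26 + 51) = (2 - 1*(-5))*25 = (2 + 5)*25 = 7*25 = 175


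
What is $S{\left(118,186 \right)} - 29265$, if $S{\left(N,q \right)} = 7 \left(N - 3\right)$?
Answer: $-28460$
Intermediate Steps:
$S{\left(N,q \right)} = -21 + 7 N$ ($S{\left(N,q \right)} = 7 \left(-3 + N\right) = -21 + 7 N$)
$S{\left(118,186 \right)} - 29265 = \left(-21 + 7 \cdot 118\right) - 29265 = \left(-21 + 826\right) - 29265 = 805 - 29265 = -28460$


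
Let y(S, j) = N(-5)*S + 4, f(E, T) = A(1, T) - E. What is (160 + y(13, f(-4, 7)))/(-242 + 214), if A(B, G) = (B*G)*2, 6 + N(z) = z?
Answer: -3/4 ≈ -0.75000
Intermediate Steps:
N(z) = -6 + z
A(B, G) = 2*B*G
f(E, T) = -E + 2*T (f(E, T) = 2*1*T - E = 2*T - E = -E + 2*T)
y(S, j) = 4 - 11*S (y(S, j) = (-6 - 5)*S + 4 = -11*S + 4 = 4 - 11*S)
(160 + y(13, f(-4, 7)))/(-242 + 214) = (160 + (4 - 11*13))/(-242 + 214) = (160 + (4 - 143))/(-28) = (160 - 139)*(-1/28) = 21*(-1/28) = -3/4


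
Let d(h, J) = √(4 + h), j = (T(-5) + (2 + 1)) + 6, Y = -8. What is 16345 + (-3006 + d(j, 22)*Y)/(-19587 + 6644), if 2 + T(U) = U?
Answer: 211556341/12943 + 8*√6/12943 ≈ 16345.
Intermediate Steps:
T(U) = -2 + U
j = 2 (j = ((-2 - 5) + (2 + 1)) + 6 = (-7 + 3) + 6 = -4 + 6 = 2)
16345 + (-3006 + d(j, 22)*Y)/(-19587 + 6644) = 16345 + (-3006 + √(4 + 2)*(-8))/(-19587 + 6644) = 16345 + (-3006 + √6*(-8))/(-12943) = 16345 + (-3006 - 8*√6)*(-1/12943) = 16345 + (3006/12943 + 8*√6/12943) = 211556341/12943 + 8*√6/12943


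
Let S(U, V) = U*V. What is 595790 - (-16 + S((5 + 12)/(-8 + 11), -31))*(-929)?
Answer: 1253195/3 ≈ 4.1773e+5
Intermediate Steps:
595790 - (-16 + S((5 + 12)/(-8 + 11), -31))*(-929) = 595790 - (-16 + ((5 + 12)/(-8 + 11))*(-31))*(-929) = 595790 - (-16 + (17/3)*(-31))*(-929) = 595790 - (-16 - 527/3)*(-929) = 595790 - (-575)*(-929)/3 = 595790 - 1*534175/3 = 595790 - 534175/3 = 1253195/3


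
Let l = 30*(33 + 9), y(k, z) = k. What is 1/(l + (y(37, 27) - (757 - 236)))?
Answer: 1/776 ≈ 0.0012887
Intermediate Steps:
l = 1260 (l = 30*42 = 1260)
1/(l + (y(37, 27) - (757 - 236))) = 1/(1260 + (37 - (757 - 236))) = 1/(1260 + (37 - 1*521)) = 1/(1260 + (37 - 521)) = 1/(1260 - 484) = 1/776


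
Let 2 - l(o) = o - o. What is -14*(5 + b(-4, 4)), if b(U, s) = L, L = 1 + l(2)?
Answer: -112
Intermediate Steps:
l(o) = 2 (l(o) = 2 - (o - o) = 2 - 1*0 = 2 + 0 = 2)
L = 3 (L = 1 + 2 = 3)
b(U, s) = 3
-14*(5 + b(-4, 4)) = -14*(5 + 3) = -14*8 = -112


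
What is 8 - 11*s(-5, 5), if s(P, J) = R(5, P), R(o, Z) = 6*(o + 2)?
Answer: -454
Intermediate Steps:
R(o, Z) = 12 + 6*o (R(o, Z) = 6*(2 + o) = 12 + 6*o)
s(P, J) = 42 (s(P, J) = 12 + 6*5 = 12 + 30 = 42)
8 - 11*s(-5, 5) = 8 - 11*42 = 8 - 462 = -454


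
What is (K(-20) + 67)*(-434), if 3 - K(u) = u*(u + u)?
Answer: 316820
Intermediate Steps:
K(u) = 3 - 2*u² (K(u) = 3 - u*(u + u) = 3 - u*2*u = 3 - 2*u²)
(K(-20) + 67)*(-434) = ((3 - 2*(-20)²) + 67)*(-434) = ((3 - 2*400) + 67)*(-434) = ((3 - 800) + 67)*(-434) = (-797 + 67)*(-434) = -730*(-434) = 316820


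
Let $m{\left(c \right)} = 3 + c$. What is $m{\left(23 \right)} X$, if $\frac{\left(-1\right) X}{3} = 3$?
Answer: $-234$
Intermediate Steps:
$X = -9$ ($X = \left(-3\right) 3 = -9$)
$m{\left(23 \right)} X = \left(3 + 23\right) \left(-9\right) = 26 \left(-9\right) = -234$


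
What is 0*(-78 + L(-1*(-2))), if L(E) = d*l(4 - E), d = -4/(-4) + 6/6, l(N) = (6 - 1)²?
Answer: 0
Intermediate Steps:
l(N) = 25 (l(N) = 5² = 25)
d = 2 (d = -4*(-¼) + 6*(⅙) = 1 + 1 = 2)
L(E) = 50 (L(E) = 2*25 = 50)
0*(-78 + L(-1*(-2))) = 0*(-78 + 50) = 0*(-28) = 0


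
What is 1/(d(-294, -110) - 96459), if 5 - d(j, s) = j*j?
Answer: -1/182890 ≈ -5.4678e-6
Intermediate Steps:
d(j, s) = 5 - j² (d(j, s) = 5 - j*j = 5 - j²)
1/(d(-294, -110) - 96459) = 1/((5 - 1*(-294)²) - 96459) = 1/((5 - 1*86436) - 96459) = 1/((5 - 86436) - 96459) = 1/(-86431 - 96459) = 1/(-182890) = -1/182890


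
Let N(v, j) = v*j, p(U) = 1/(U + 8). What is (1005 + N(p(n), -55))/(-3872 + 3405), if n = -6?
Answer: -1955/934 ≈ -2.0931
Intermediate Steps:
p(U) = 1/(8 + U)
N(v, j) = j*v
(1005 + N(p(n), -55))/(-3872 + 3405) = (1005 - 55/(8 - 6))/(-3872 + 3405) = (1005 - 55/2)/(-467) = (1005 - 55*½)*(-1/467) = (1005 - 55/2)*(-1/467) = (1955/2)*(-1/467) = -1955/934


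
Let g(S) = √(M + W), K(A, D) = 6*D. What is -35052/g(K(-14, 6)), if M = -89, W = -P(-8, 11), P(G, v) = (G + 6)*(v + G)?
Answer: 35052*I*√83/83 ≈ 3847.5*I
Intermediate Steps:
P(G, v) = (6 + G)*(G + v)
W = 6 (W = -((-8)² + 6*(-8) + 6*11 - 8*11) = -(64 - 48 + 66 - 88) = -1*(-6) = 6)
g(S) = I*√83 (g(S) = √(-89 + 6) = √(-83) = I*√83)
-35052/g(K(-14, 6)) = -35052*(-I*√83/83) = -(-35052)*I*√83/83 = 35052*I*√83/83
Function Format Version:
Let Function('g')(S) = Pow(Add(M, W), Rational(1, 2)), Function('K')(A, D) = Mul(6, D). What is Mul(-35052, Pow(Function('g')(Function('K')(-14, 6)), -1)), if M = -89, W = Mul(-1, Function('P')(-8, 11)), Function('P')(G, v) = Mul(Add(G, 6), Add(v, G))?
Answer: Mul(Rational(35052, 83), I, Pow(83, Rational(1, 2))) ≈ Mul(3847.5, I)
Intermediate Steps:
Function('P')(G, v) = Mul(Add(6, G), Add(G, v))
W = 6 (W = Mul(-1, Add(Pow(-8, 2), Mul(6, -8), Mul(6, 11), Mul(-8, 11))) = Mul(-1, Add(64, -48, 66, -88)) = Mul(-1, -6) = 6)
Function('g')(S) = Mul(I, Pow(83, Rational(1, 2))) (Function('g')(S) = Pow(Add(-89, 6), Rational(1, 2)) = Pow(-83, Rational(1, 2)) = Mul(I, Pow(83, Rational(1, 2))))
Mul(-35052, Pow(Function('g')(Function('K')(-14, 6)), -1)) = Mul(-35052, Pow(Mul(I, Pow(83, Rational(1, 2))), -1)) = Mul(-35052, Mul(Rational(-1, 83), I, Pow(83, Rational(1, 2)))) = Mul(Rational(35052, 83), I, Pow(83, Rational(1, 2)))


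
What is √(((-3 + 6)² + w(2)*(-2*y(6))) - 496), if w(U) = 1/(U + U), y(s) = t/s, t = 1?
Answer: I*√17535/6 ≈ 22.07*I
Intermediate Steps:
y(s) = 1/s
w(U) = 1/(2*U)
√(((-3 + 6)² + w(2)*(-2*y(6))) - 496) = √(((-3 + 6)² + ((½)/2)*(-2/6)) - 496) = √((3² + ((½)*(½))*(-2*⅙)) - 496) = √((9 + (¼)*(-⅓)) - 496) = √((9 - 1/12) - 496) = √(107/12 - 496) = √(-5845/12) = I*√17535/6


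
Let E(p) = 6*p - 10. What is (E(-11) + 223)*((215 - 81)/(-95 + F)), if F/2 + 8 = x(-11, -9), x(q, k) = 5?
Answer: -19698/101 ≈ -195.03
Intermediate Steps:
E(p) = -10 + 6*p
F = -6 (F = -16 + 2*5 = -16 + 10 = -6)
(E(-11) + 223)*((215 - 81)/(-95 + F)) = ((-10 + 6*(-11)) + 223)*((215 - 81)/(-95 - 6)) = ((-10 - 66) + 223)*(134/(-101)) = (-76 + 223)*(134*(-1/101)) = 147*(-134/101) = -19698/101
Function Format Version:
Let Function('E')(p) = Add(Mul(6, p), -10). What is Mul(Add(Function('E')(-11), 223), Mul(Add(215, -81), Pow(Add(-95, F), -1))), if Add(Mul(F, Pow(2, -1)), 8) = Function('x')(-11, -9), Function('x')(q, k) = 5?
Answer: Rational(-19698, 101) ≈ -195.03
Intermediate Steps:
Function('E')(p) = Add(-10, Mul(6, p))
F = -6 (F = Add(-16, Mul(2, 5)) = Add(-16, 10) = -6)
Mul(Add(Function('E')(-11), 223), Mul(Add(215, -81), Pow(Add(-95, F), -1))) = Mul(Add(Add(-10, Mul(6, -11)), 223), Mul(Add(215, -81), Pow(Add(-95, -6), -1))) = Mul(Add(Add(-10, -66), 223), Mul(134, Pow(-101, -1))) = Mul(Add(-76, 223), Mul(134, Rational(-1, 101))) = Mul(147, Rational(-134, 101)) = Rational(-19698, 101)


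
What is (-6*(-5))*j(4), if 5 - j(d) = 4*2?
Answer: -90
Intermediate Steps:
j(d) = -3 (j(d) = 5 - 4*2 = 5 - 1*8 = 5 - 8 = -3)
(-6*(-5))*j(4) = -6*(-5)*(-3) = 30*(-3) = -90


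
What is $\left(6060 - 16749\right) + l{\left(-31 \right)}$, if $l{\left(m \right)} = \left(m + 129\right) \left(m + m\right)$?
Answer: $-16765$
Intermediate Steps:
$l{\left(m \right)} = 2 m \left(129 + m\right)$ ($l{\left(m \right)} = \left(129 + m\right) 2 m = 2 m \left(129 + m\right)$)
$\left(6060 - 16749\right) + l{\left(-31 \right)} = \left(6060 - 16749\right) + 2 \left(-31\right) \left(129 - 31\right) = \left(6060 - 16749\right) + 2 \left(-31\right) 98 = -10689 - 6076 = -16765$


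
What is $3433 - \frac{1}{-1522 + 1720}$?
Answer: $\frac{679733}{198} \approx 3433.0$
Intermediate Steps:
$3433 - \frac{1}{-1522 + 1720} = 3433 - \frac{1}{198} = \frac{679733}{198}$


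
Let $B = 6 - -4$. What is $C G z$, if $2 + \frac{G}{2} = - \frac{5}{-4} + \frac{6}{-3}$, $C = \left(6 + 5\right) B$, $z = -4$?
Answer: $2420$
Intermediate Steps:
$B = 10$ ($B = 6 + 4 = 10$)
$C = 110$ ($C = \left(6 + 5\right) 10 = 11 \cdot 10 = 110$)
$G = - \frac{11}{2}$ ($G = -4 + 2 \left(- \frac{5}{-4} + \frac{6}{-3}\right) = -4 + 2 \left(\left(-5\right) \left(- \frac{1}{4}\right) + 6 \left(- \frac{1}{3}\right)\right) = -4 + 2 \left(\frac{5}{4} - 2\right) = -4 + 2 \left(- \frac{3}{4}\right) = -4 - \frac{3}{2} = - \frac{11}{2} \approx -5.5$)
$C G z = 110 \left(- \frac{11}{2}\right) \left(-4\right) = \left(-605\right) \left(-4\right) = 2420$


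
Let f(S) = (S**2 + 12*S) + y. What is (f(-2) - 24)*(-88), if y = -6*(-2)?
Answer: 2816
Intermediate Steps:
y = 12
f(S) = 12 + S**2 + 12*S (f(S) = (S**2 + 12*S) + 12 = 12 + S**2 + 12*S)
(f(-2) - 24)*(-88) = ((12 + (-2)**2 + 12*(-2)) - 24)*(-88) = ((12 + 4 - 24) - 24)*(-88) = (-8 - 24)*(-88) = -32*(-88) = 2816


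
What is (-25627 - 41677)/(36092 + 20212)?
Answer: -8413/7038 ≈ -1.1954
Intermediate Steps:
(-25627 - 41677)/(36092 + 20212) = -67304/56304 = -67304*1/56304 = -8413/7038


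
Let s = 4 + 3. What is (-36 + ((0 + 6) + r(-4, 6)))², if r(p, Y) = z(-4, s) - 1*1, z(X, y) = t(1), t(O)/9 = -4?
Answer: 4489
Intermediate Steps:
s = 7
t(O) = -36 (t(O) = 9*(-4) = -36)
z(X, y) = -36
r(p, Y) = -37 (r(p, Y) = -36 - 1*1 = -36 - 1 = -37)
(-36 + ((0 + 6) + r(-4, 6)))² = (-36 + ((0 + 6) - 37))² = (-36 + (6 - 37))² = (-36 - 31)² = (-67)² = 4489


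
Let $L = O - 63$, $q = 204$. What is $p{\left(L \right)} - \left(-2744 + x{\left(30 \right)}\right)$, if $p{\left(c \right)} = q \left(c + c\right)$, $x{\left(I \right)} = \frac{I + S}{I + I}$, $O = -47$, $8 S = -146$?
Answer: $- \frac{10112687}{240} \approx -42136.0$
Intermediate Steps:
$S = - \frac{73}{4}$ ($S = \frac{1}{8} \left(-146\right) = - \frac{73}{4} \approx -18.25$)
$x{\left(I \right)} = \frac{- \frac{73}{4} + I}{2 I}$ ($x{\left(I \right)} = \frac{I - \frac{73}{4}}{I + I} = \frac{- \frac{73}{4} + I}{2 I}$)
$L = -110$ ($L = -47 - 63 = -110$)
$p{\left(c \right)} = 408 c$ ($p{\left(c \right)} = 204 \left(c + c\right) = 204 \cdot 2 c = 408 c$)
$p{\left(L \right)} - \left(-2744 + x{\left(30 \right)}\right) = 408 \left(-110\right) + \left(2744 - \frac{-73 + 4 \cdot 30}{8 \cdot 30}\right) = -44880 + \left(2744 - \frac{1}{8} \cdot \frac{1}{30} \left(-73 + 120\right)\right) = -44880 + \left(2744 - \frac{1}{8} \cdot \frac{1}{30} \cdot 47\right) = -44880 + \left(2744 - \frac{47}{240}\right) = -44880 + \frac{658513}{240} = - \frac{10112687}{240}$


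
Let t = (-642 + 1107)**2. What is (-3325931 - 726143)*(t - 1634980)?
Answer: 5748900247870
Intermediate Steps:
t = 216225 (t = 465**2 = 216225)
(-3325931 - 726143)*(t - 1634980) = (-3325931 - 726143)*(216225 - 1634980) = -4052074*(-1418755) = 5748900247870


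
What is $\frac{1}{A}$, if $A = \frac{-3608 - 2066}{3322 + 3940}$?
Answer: $- \frac{3631}{2837} \approx -1.2799$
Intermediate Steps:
$A = - \frac{2837}{3631}$ ($A = \frac{-3608 - 2066}{7262} = \left(-5674\right) \frac{1}{7262} = - \frac{2837}{3631} \approx -0.78133$)
$\frac{1}{A} = \frac{1}{- \frac{2837}{3631}} = - \frac{3631}{2837}$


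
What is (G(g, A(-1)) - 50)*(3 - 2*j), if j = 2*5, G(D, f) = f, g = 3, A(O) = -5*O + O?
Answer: 782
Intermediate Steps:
A(O) = -4*O
j = 10
(G(g, A(-1)) - 50)*(3 - 2*j) = (-4*(-1) - 50)*(3 - 2*10) = (4 - 50)*(3 - 20) = -46*(-17) = 782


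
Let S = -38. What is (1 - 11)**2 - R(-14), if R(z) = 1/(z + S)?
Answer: 5201/52 ≈ 100.02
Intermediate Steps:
R(z) = 1/(-38 + z) (R(z) = 1/(z - 38) = 1/(-38 + z))
(1 - 11)**2 - R(-14) = (1 - 11)**2 - 1/(-38 - 14) = (-10)**2 - 1/(-52) = 100 - 1*(-1/52) = 100 + 1/52 = 5201/52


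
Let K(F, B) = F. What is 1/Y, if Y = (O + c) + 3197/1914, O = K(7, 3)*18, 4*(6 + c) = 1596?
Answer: 1914/996563 ≈ 0.0019206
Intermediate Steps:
c = 393 (c = -6 + (1/4)*1596 = -6 + 399 = 393)
O = 126 (O = 7*18 = 126)
Y = 996563/1914 (Y = (126 + 393) + 3197/1914 = 519 + 3197*(1/1914) = 519 + 3197/1914 = 996563/1914 ≈ 520.67)
1/Y = 1/(996563/1914) = 1914/996563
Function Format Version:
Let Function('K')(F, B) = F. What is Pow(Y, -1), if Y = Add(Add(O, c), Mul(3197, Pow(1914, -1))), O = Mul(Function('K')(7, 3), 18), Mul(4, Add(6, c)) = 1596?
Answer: Rational(1914, 996563) ≈ 0.0019206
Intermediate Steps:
c = 393 (c = Add(-6, Mul(Rational(1, 4), 1596)) = Add(-6, 399) = 393)
O = 126 (O = Mul(7, 18) = 126)
Y = Rational(996563, 1914) (Y = Add(Add(126, 393), Mul(3197, Pow(1914, -1))) = Add(519, Mul(3197, Rational(1, 1914))) = Add(519, Rational(3197, 1914)) = Rational(996563, 1914) ≈ 520.67)
Pow(Y, -1) = Pow(Rational(996563, 1914), -1) = Rational(1914, 996563)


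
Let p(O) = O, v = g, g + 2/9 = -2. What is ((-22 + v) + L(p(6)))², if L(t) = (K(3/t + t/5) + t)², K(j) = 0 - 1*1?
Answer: 49/81 ≈ 0.60494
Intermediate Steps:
g = -20/9 (g = -2/9 - 2 = -20/9 ≈ -2.2222)
v = -20/9 ≈ -2.2222
K(j) = -1 (K(j) = 0 - 1 = -1)
L(t) = (-1 + t)²
((-22 + v) + L(p(6)))² = ((-22 - 20/9) + (-1 + 6)²)² = (-218/9 + 5²)² = (-218/9 + 25)² = (7/9)² = 49/81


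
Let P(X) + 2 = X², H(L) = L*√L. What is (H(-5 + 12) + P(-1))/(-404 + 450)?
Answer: -1/46 + 7*√7/46 ≈ 0.38088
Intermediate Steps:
H(L) = L^(3/2)
P(X) = -2 + X²
(H(-5 + 12) + P(-1))/(-404 + 450) = ((-5 + 12)^(3/2) + (-2 + (-1)²))/(-404 + 450) = (7^(3/2) + (-2 + 1))/46 = (7*√7 - 1)*(1/46) = (-1 + 7*√7)*(1/46) = -1/46 + 7*√7/46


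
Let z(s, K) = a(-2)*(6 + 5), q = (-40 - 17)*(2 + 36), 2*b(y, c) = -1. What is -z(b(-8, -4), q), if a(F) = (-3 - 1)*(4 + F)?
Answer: 88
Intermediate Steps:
b(y, c) = -½ (b(y, c) = (½)*(-1) = -½)
a(F) = -16 - 4*F (a(F) = -4*(4 + F) = -16 - 4*F)
q = -2166 (q = -57*38 = -2166)
z(s, K) = -88 (z(s, K) = (-16 - 4*(-2))*(6 + 5) = (-16 + 8)*11 = -8*11 = -88)
-z(b(-8, -4), q) = -1*(-88) = 88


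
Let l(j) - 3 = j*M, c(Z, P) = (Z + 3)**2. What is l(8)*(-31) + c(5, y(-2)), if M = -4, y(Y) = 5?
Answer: 963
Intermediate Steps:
c(Z, P) = (3 + Z)**2
l(j) = 3 - 4*j (l(j) = 3 + j*(-4) = 3 - 4*j)
l(8)*(-31) + c(5, y(-2)) = (3 - 4*8)*(-31) + (3 + 5)**2 = (3 - 32)*(-31) + 8**2 = -29*(-31) + 64 = 899 + 64 = 963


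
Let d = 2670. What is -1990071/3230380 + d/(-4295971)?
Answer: -8557912418541/13877618798980 ≈ -0.61667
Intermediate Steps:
-1990071/3230380 + d/(-4295971) = -1990071/3230380 + 2670/(-4295971) = -1990071*1/3230380 + 2670*(-1/4295971) = -1990071/3230380 - 2670/4295971 = -8557912418541/13877618798980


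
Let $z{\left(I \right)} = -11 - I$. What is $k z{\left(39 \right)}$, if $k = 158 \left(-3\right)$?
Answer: $23700$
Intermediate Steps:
$k = -474$
$k z{\left(39 \right)} = - 474 \left(-11 - 39\right) = \left(-474\right) \left(-50\right) = 23700$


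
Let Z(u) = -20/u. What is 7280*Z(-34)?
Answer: 72800/17 ≈ 4282.4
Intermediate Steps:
7280*Z(-34) = 7280*(-20/(-34)) = 7280*(-20*(-1/34)) = 7280*(10/17) = 72800/17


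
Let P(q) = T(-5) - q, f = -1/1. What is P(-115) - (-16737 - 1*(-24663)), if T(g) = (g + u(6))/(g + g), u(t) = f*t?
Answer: -78099/10 ≈ -7809.9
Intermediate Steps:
f = -1 (f = -1*1 = -1)
u(t) = -t
T(g) = (-6 + g)/(2*g) (T(g) = (g - 1*6)/(g + g) = (g - 6)/((2*g)) = (-6 + g)*(1/(2*g)) = (-6 + g)/(2*g))
P(q) = 11/10 - q (P(q) = (½)*(-6 - 5)/(-5) - q = (½)*(-⅕)*(-11) - q = 11/10 - q)
P(-115) - (-16737 - 1*(-24663)) = (11/10 - 1*(-115)) - (-16737 - 1*(-24663)) = (11/10 + 115) - (-16737 + 24663) = 1161/10 - 1*7926 = 1161/10 - 7926 = -78099/10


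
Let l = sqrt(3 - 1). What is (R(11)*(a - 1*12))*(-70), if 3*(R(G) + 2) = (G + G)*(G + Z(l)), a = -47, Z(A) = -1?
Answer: 883820/3 ≈ 2.9461e+5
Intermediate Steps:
l = sqrt(2) ≈ 1.4142
R(G) = -2 + 2*G*(-1 + G)/3 (R(G) = -2 + ((G + G)*(G - 1))/3 = -2 + ((2*G)*(-1 + G))/3 = -2 + (2*G*(-1 + G))/3 = -2 + 2*G*(-1 + G)/3)
(R(11)*(a - 1*12))*(-70) = ((-2 - 2/3*11 + (2/3)*11**2)*(-47 - 1*12))*(-70) = ((-2 - 22/3 + (2/3)*121)*(-47 - 12))*(-70) = ((-2 - 22/3 + 242/3)*(-59))*(-70) = ((214/3)*(-59))*(-70) = -12626/3*(-70) = 883820/3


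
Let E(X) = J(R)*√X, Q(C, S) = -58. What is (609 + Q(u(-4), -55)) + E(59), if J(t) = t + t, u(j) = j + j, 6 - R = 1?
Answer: 551 + 10*√59 ≈ 627.81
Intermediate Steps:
R = 5 (R = 6 - 1*1 = 6 - 1 = 5)
u(j) = 2*j
J(t) = 2*t
E(X) = 10*√X (E(X) = (2*5)*√X = 10*√X)
(609 + Q(u(-4), -55)) + E(59) = (609 - 58) + 10*√59 = 551 + 10*√59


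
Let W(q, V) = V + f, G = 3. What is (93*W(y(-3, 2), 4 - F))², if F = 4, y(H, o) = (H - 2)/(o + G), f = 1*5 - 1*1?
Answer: 138384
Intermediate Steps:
f = 4 (f = 5 - 1 = 4)
y(H, o) = (-2 + H)/(3 + o) (y(H, o) = (H - 2)/(o + 3) = (-2 + H)/(3 + o))
W(q, V) = 4 + V (W(q, V) = V + 4 = 4 + V)
(93*W(y(-3, 2), 4 - F))² = (93*(4 + (4 - 1*4)))² = (93*(4 + (4 - 4)))² = (93*(4 + 0))² = (93*4)² = 372² = 138384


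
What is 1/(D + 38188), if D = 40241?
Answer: 1/78429 ≈ 1.2750e-5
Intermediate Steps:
1/(D + 38188) = 1/(40241 + 38188) = 1/78429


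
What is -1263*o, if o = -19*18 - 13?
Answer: 448365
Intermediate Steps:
o = -355 (o = -342 - 13 = -355)
-1263*o = -1263*(-355) = 448365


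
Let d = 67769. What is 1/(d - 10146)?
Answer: 1/57623 ≈ 1.7354e-5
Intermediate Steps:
1/(d - 10146) = 1/(67769 - 10146) = 1/57623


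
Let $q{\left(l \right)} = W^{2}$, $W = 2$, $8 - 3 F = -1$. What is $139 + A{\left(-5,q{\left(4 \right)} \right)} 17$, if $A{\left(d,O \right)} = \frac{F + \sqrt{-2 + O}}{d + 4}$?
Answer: $88 - 17 \sqrt{2} \approx 63.958$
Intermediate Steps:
$F = 3$ ($F = \frac{8}{3} - - \frac{1}{3} = \frac{8}{3} + \frac{1}{3} = 3$)
$q{\left(l \right)} = 4$ ($q{\left(l \right)} = 2^{2} = 4$)
$A{\left(d,O \right)} = \frac{3 + \sqrt{-2 + O}}{4 + d}$ ($A{\left(d,O \right)} = \frac{3 + \sqrt{-2 + O}}{d + 4} = \frac{3 + \sqrt{-2 + O}}{4 + d}$)
$139 + A{\left(-5,q{\left(4 \right)} \right)} 17 = 139 + \frac{3 + \sqrt{-2 + 4}}{4 - 5} \cdot 17 = 139 + \frac{3 + \sqrt{2}}{-1} \cdot 17 = 139 + - (3 + \sqrt{2}) 17 = 139 + \left(-3 - \sqrt{2}\right) 17 = 139 - \left(51 + 17 \sqrt{2}\right) = 88 - 17 \sqrt{2}$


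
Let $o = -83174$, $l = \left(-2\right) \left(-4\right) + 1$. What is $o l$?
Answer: $-748566$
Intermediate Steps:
$l = 9$ ($l = 8 + 1 = 9$)
$o l = \left(-83174\right) 9 = -748566$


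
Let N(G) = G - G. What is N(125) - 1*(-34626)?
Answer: 34626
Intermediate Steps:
N(G) = 0
N(125) - 1*(-34626) = 0 - 1*(-34626) = 0 + 34626 = 34626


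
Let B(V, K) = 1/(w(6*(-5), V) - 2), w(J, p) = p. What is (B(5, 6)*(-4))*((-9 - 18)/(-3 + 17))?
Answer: 18/7 ≈ 2.5714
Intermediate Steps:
B(V, K) = 1/(-2 + V) (B(V, K) = 1/(V - 2) = 1/(-2 + V))
(B(5, 6)*(-4))*((-9 - 18)/(-3 + 17)) = (-4/(-2 + 5))*((-9 - 18)/(-3 + 17)) = (-4/3)*(-27/14) = ((⅓)*(-4))*(-27*1/14) = -4/3*(-27/14) = 18/7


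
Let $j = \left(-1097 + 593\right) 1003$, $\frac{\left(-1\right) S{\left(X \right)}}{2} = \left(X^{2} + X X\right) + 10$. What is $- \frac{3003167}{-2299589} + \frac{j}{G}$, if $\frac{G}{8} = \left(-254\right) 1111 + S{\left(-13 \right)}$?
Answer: $\frac{994874641951}{650530732210} \approx 1.5293$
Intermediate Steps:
$S{\left(X \right)} = -20 - 4 X^{2}$ ($S{\left(X \right)} = - 2 \left(\left(X^{2} + X X\right) + 10\right) = - 2 \left(\left(X^{2} + X^{2}\right) + 10\right) = - 2 \left(2 X^{2} + 10\right) = - 2 \left(10 + 2 X^{2}\right) = -20 - 4 X^{2}$)
$G = -2263120$ ($G = 8 \left(\left(-254\right) 1111 - \left(20 + 4 \left(-13\right)^{2}\right)\right) = 8 \left(-282194 - 696\right) = 8 \left(-282890\right) = -2263120$)
$j = -505512$ ($j = \left(-504\right) 1003 = -505512$)
$- \frac{3003167}{-2299589} + \frac{j}{G} = - \frac{3003167}{-2299589} - \frac{505512}{-2263120} = \left(-3003167\right) \left(- \frac{1}{2299589}\right) - - \frac{63189}{282890} = \frac{3003167}{2299589} + \frac{63189}{282890} = \frac{994874641951}{650530732210}$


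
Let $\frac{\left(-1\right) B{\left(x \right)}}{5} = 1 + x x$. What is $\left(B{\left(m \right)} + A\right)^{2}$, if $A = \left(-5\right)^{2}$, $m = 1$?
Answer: $225$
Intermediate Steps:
$B{\left(x \right)} = -5 - 5 x^{2}$ ($B{\left(x \right)} = - 5 \left(1 + x x\right) = - 5 \left(1 + x^{2}\right) = -5 - 5 x^{2}$)
$A = 25$
$\left(B{\left(m \right)} + A\right)^{2} = \left(\left(-5 - 5 \cdot 1^{2}\right) + 25\right)^{2} = \left(\left(-5 - 5\right) + 25\right)^{2} = \left(-10 + 25\right)^{2} = 15^{2} = 225$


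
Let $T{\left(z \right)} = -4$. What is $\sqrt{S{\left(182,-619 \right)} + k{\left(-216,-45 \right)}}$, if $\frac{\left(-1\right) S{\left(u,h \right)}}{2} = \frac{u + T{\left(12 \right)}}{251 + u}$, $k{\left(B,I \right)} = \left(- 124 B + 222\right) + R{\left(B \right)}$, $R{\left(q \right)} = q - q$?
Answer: $\frac{\sqrt{5063173786}}{433} \approx 164.33$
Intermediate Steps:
$R{\left(q \right)} = 0$
$k{\left(B,I \right)} = 222 - 124 B$ ($k{\left(B,I \right)} = \left(- 124 B + 222\right) + 0 = \left(222 - 124 B\right) + 0 = 222 - 124 B$)
$S{\left(u,h \right)} = - \frac{2 \left(-4 + u\right)}{251 + u}$ ($S{\left(u,h \right)} = - 2 \frac{u - 4}{251 + u} = - 2 \frac{-4 + u}{251 + u} = - \frac{2 \left(-4 + u\right)}{251 + u}$)
$\sqrt{S{\left(182,-619 \right)} + k{\left(-216,-45 \right)}} = \sqrt{\frac{2 \left(4 - 182\right)}{251 + 182} + \left(222 - -26784\right)} = \sqrt{\frac{2 \left(4 - 182\right)}{433} + \left(222 + 26784\right)} = \sqrt{2 \cdot \frac{1}{433} \left(-178\right) + 27006} = \sqrt{- \frac{356}{433} + 27006} = \sqrt{\frac{11693242}{433}} = \frac{\sqrt{5063173786}}{433}$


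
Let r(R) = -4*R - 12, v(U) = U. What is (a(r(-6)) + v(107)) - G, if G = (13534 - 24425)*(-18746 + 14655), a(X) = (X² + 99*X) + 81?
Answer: -44553561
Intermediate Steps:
r(R) = -12 - 4*R
a(X) = 81 + X² + 99*X
G = 44555081 (G = -10891*(-4091) = 44555081)
(a(r(-6)) + v(107)) - G = ((81 + (-12 - 4*(-6))² + 99*(-12 - 4*(-6))) + 107) - 1*44555081 = ((81 + (-12 + 24)² + 99*(-12 + 24)) + 107) - 44555081 = ((81 + 12² + 99*12) + 107) - 44555081 = ((81 + 144 + 1188) + 107) - 44555081 = (1413 + 107) - 44555081 = 1520 - 44555081 = -44553561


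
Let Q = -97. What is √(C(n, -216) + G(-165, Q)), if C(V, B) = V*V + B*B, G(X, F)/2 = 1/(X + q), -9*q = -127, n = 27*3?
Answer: 3*√2726134754/679 ≈ 230.69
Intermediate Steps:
n = 81
q = 127/9 (q = -⅑*(-127) = 127/9 ≈ 14.111)
G(X, F) = 2/(127/9 + X) (G(X, F) = 2/(X + 127/9) = 2/(127/9 + X))
C(V, B) = B² + V² (C(V, B) = V² + B² = B² + V²)
√(C(n, -216) + G(-165, Q)) = √(((-216)² + 81²) + 18/(127 + 9*(-165))) = √((46656 + 6561) + 18/(127 - 1485)) = √(53217 + 18/(-1358)) = √(53217 + 18*(-1/1358)) = √(53217 - 9/679) = √(36134334/679) = 3*√2726134754/679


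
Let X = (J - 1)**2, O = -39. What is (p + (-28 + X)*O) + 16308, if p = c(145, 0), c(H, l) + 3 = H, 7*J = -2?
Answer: 856399/49 ≈ 17478.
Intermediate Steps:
J = -2/7 (J = (1/7)*(-2) = -2/7 ≈ -0.28571)
c(H, l) = -3 + H
X = 81/49 (X = (-2/7 - 1)**2 = (-9/7)**2 = 81/49 ≈ 1.6531)
p = 142 (p = -3 + 145 = 142)
(p + (-28 + X)*O) + 16308 = (142 + (-28 + 81/49)*(-39)) + 16308 = (142 - 1291/49*(-39)) + 16308 = (142 + 50349/49) + 16308 = 57307/49 + 16308 = 856399/49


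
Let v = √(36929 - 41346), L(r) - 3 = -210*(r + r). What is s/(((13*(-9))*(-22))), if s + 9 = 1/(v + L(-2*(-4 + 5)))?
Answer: (-9*√4417 + 7586*I)/(2574*(√4417 - 843*I)) ≈ -0.003496 - 3.6109e-8*I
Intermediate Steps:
L(r) = 3 - 420*r (L(r) = 3 - 210*(r + r) = 3 - 420*r)
v = I*√4417 (v = √(-4417) = I*√4417 ≈ 66.461*I)
s = -9 + 1/(843 + I*√4417) (s = -9 + 1/(I*√4417 + (3 - (-840)*(-4 + 5))) = -9 + 1/(I*√4417 + (3 - (-840))) = -9 + 1/(I*√4417 + (3 - 420*(-2))) = -9 + 1/(I*√4417 + (3 + 840)) = -9 + 1/(I*√4417 + 843) = -9 + 1/(843 + I*√4417) ≈ -8.9988 - 9.2943e-5*I)
s/(((13*(-9))*(-22))) = ((-9*√4417 + 7586*I)/(√4417 - 843*I))/(((13*(-9))*(-22))) = ((-9*√4417 + 7586*I)/(√4417 - 843*I))/((-117*(-22))) = ((-9*√4417 + 7586*I)/(√4417 - 843*I))/2574 = ((-9*√4417 + 7586*I)/(√4417 - 843*I))*(1/2574) = (-9*√4417 + 7586*I)/(2574*(√4417 - 843*I))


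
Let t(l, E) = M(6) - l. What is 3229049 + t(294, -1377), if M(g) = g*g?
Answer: 3228791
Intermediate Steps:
M(g) = g²
t(l, E) = 36 - l (t(l, E) = 6² - l = 36 - l)
3229049 + t(294, -1377) = 3229049 + (36 - 1*294) = 3229049 + (36 - 294) = 3229049 - 258 = 3228791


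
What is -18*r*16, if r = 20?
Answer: -5760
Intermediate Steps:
-18*r*16 = -18*20*16 = -360*16 = -5760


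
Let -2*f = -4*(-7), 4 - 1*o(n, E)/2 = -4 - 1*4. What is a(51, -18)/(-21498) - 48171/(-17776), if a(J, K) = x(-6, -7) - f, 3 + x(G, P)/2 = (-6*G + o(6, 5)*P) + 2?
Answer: 173343285/63691408 ≈ 2.7216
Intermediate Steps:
o(n, E) = 24 (o(n, E) = 8 - 2*(-4 - 1*4) = 8 - 2*(-4 - 4) = 8 - 2*(-8) = 8 + 16 = 24)
x(G, P) = -2 - 12*G + 48*P (x(G, P) = -6 + 2*((-6*G + 24*P) + 2) = -6 + 2*(2 - 6*G + 24*P) = -6 + (4 - 12*G + 48*P) = -2 - 12*G + 48*P)
f = -14 (f = -(-2)*(-7) = -½*28 = -14)
a(J, K) = -252 (a(J, K) = (-2 - 12*(-6) + 48*(-7)) - 1*(-14) = (-2 + 72 - 336) + 14 = -266 + 14 = -252)
a(51, -18)/(-21498) - 48171/(-17776) = -252/(-21498) - 48171/(-17776) = -252*(-1/21498) - 48171*(-1/17776) = 42/3583 + 48171/17776 = 173343285/63691408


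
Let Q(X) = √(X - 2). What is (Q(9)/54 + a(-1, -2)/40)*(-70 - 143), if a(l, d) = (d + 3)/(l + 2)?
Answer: -213/40 - 71*√7/18 ≈ -15.761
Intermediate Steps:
a(l, d) = (3 + d)/(2 + l)
Q(X) = √(-2 + X)
(Q(9)/54 + a(-1, -2)/40)*(-70 - 143) = (√(-2 + 9)/54 + ((3 - 2)/(2 - 1))/40)*(-70 - 143) = (√7*(1/54) + (1/1)*(1/40))*(-213) = (√7/54 + (1*1)*(1/40))*(-213) = (√7/54 + 1*(1/40))*(-213) = (√7/54 + 1/40)*(-213) = (1/40 + √7/54)*(-213) = -213/40 - 71*√7/18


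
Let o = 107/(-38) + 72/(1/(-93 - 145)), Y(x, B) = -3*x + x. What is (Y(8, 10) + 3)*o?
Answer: 8466575/38 ≈ 2.2280e+5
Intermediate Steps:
Y(x, B) = -2*x
o = -651275/38 (o = 107*(-1/38) + 72/(1/(-238)) = -107/38 + 72/(-1/238) = -107/38 + 72*(-238) = -107/38 - 17136 = -651275/38 ≈ -17139.)
(Y(8, 10) + 3)*o = (-2*8 + 3)*(-651275/38) = (-16 + 3)*(-651275/38) = -13*(-651275/38) = 8466575/38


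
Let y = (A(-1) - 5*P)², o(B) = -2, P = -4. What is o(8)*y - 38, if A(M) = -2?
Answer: -686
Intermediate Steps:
y = 324 (y = (-2 - 5*(-4))² = (-2 + 20)² = 18² = 324)
o(8)*y - 38 = -2*324 - 38 = -648 - 38 = -686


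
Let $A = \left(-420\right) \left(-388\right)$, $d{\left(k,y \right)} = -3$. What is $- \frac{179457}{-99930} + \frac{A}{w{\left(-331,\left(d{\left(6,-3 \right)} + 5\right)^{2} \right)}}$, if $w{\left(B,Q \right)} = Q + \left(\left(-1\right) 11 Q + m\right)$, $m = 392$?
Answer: $\frac{85144592}{183205} \approx 464.75$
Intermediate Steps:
$A = 162960$
$w{\left(B,Q \right)} = 392 - 10 Q$ ($w{\left(B,Q \right)} = Q + \left(\left(-1\right) 11 Q + 392\right) = Q - \left(-392 + 11 Q\right) = 392 - 10 Q$)
$- \frac{179457}{-99930} + \frac{A}{w{\left(-331,\left(d{\left(6,-3 \right)} + 5\right)^{2} \right)}} = - \frac{179457}{-99930} + \frac{162960}{392 - 10 \left(-3 + 5\right)^{2}} = \left(-179457\right) \left(- \frac{1}{99930}\right) + \frac{162960}{392 - 10 \cdot 2^{2}} = \frac{59819}{33310} + \frac{162960}{392 - 40} = \frac{59819}{33310} + \frac{162960}{352} = \frac{59819}{33310} + 162960 \cdot \frac{1}{352} = \frac{59819}{33310} + \frac{10185}{22} = \frac{85144592}{183205}$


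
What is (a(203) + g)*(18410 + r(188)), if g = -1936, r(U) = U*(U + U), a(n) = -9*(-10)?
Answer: -164474908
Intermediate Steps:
a(n) = 90
r(U) = 2*U² (r(U) = U*(2*U) = 2*U²)
(a(203) + g)*(18410 + r(188)) = (90 - 1936)*(18410 + 2*188²) = -1846*(18410 + 2*35344) = -1846*(18410 + 70688) = -1846*89098 = -164474908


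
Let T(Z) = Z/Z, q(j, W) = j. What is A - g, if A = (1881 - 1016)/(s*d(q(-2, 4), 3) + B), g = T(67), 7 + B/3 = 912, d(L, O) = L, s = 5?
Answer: -368/541 ≈ -0.68022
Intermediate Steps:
B = 2715 (B = -21 + 3*912 = -21 + 2736 = 2715)
T(Z) = 1
g = 1
A = 173/541 (A = (1881 - 1016)/(5*(-2) + 2715) = 865/(-10 + 2715) = 865/2705 = 865*(1/2705) = 173/541 ≈ 0.31978)
A - g = 173/541 - 1*1 = 173/541 - 1 = -368/541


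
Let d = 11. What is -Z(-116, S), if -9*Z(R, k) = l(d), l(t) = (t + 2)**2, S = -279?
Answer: 169/9 ≈ 18.778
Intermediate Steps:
l(t) = (2 + t)**2
Z(R, k) = -169/9 (Z(R, k) = -(2 + 11)**2/9 = -1/9*13**2 = -1/9*169 = -169/9)
-Z(-116, S) = -1*(-169/9) = 169/9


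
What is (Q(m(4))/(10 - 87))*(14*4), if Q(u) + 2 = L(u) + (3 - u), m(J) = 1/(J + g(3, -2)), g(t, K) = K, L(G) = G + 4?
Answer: -40/11 ≈ -3.6364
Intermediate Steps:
L(G) = 4 + G
m(J) = 1/(-2 + J) (m(J) = 1/(J - 2) = 1/(-2 + J))
Q(u) = 5 (Q(u) = -2 + ((4 + u) + (3 - u)) = -2 + 7 = 5)
(Q(m(4))/(10 - 87))*(14*4) = (5/(10 - 87))*(14*4) = (5/(-77))*56 = (5*(-1/77))*56 = -5/77*56 = -40/11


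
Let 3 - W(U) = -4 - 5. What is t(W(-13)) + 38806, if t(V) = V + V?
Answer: 38830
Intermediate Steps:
W(U) = 12 (W(U) = 3 - (-4 - 5) = 3 - 1*(-9) = 3 + 9 = 12)
t(V) = 2*V
t(W(-13)) + 38806 = 2*12 + 38806 = 24 + 38806 = 38830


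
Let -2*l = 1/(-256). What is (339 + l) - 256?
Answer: 42497/512 ≈ 83.002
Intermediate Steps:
l = 1/512 (l = -½/(-256) = -½*(-1/256) = 1/512 ≈ 0.0019531)
(339 + l) - 256 = (339 + 1/512) - 256 = 173569/512 - 256 = 42497/512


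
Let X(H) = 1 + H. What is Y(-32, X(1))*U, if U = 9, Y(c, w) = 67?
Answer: 603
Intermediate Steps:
Y(-32, X(1))*U = 67*9 = 603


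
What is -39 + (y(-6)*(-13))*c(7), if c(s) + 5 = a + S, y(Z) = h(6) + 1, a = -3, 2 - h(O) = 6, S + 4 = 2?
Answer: -429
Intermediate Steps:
S = -2 (S = -4 + 2 = -2)
h(O) = -4 (h(O) = 2 - 1*6 = 2 - 6 = -4)
y(Z) = -3 (y(Z) = -4 + 1 = -3)
c(s) = -10 (c(s) = -5 + (-3 - 2) = -5 - 5 = -10)
-39 + (y(-6)*(-13))*c(7) = -39 - 3*(-13)*(-10) = -39 + 39*(-10) = -39 - 390 = -429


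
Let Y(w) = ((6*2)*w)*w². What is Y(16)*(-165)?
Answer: -8110080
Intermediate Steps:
Y(w) = 12*w³ (Y(w) = (12*w)*w² = 12*w³)
Y(16)*(-165) = (12*16³)*(-165) = (12*4096)*(-165) = 49152*(-165) = -8110080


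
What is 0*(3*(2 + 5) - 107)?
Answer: 0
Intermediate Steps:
0*(3*(2 + 5) - 107) = 0*(3*7 - 107) = 0*(21 - 107) = 0*(-86) = 0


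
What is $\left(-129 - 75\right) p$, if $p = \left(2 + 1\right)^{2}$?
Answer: $-1836$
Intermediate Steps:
$p = 9$ ($p = 3^{2} = 9$)
$\left(-129 - 75\right) p = \left(-129 - 75\right) 9 = \left(-204\right) 9 = -1836$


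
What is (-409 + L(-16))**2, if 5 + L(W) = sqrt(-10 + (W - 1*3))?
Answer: (414 - I*sqrt(29))**2 ≈ 1.7137e+5 - 4458.9*I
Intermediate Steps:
L(W) = -5 + sqrt(-13 + W) (L(W) = -5 + sqrt(-10 + (W - 1*3)) = -5 + sqrt(-10 + (W - 3)) = -5 + sqrt(-10 + (-3 + W)) = -5 + sqrt(-13 + W))
(-409 + L(-16))**2 = (-409 + (-5 + sqrt(-13 - 16)))**2 = (-409 + (-5 + sqrt(-29)))**2 = (-409 + (-5 + I*sqrt(29)))**2 = (-414 + I*sqrt(29))**2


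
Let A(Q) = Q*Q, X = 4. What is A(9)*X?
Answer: 324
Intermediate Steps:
A(Q) = Q²
A(9)*X = 9²*4 = 81*4 = 324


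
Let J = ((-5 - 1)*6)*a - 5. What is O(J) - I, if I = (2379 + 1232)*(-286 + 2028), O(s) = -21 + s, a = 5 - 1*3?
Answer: -6290460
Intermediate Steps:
a = 2 (a = 5 - 3 = 2)
J = -77 (J = ((-5 - 1)*6)*2 - 5 = -6*6*2 - 5 = -36*2 - 5 = -72 - 5 = -77)
I = 6290362 (I = 3611*1742 = 6290362)
O(J) - I = (-21 - 77) - 1*6290362 = -98 - 6290362 = -6290460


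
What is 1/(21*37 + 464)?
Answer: 1/1241 ≈ 0.00080580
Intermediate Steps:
1/(21*37 + 464) = 1/(777 + 464) = 1/1241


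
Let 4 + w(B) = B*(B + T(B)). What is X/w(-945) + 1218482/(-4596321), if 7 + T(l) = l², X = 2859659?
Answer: -1040335189649237/3874739919329469 ≈ -0.26849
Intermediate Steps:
T(l) = -7 + l²
w(B) = -4 + B*(-7 + B + B²) (w(B) = -4 + B*(B + (-7 + B²)) = -4 + B*(-7 + B + B²))
X/w(-945) + 1218482/(-4596321) = 2859659/(-4 + (-945)² - 945*(-7 + (-945)²)) + 1218482/(-4596321) = 2859659/(-4 + 893025 - 945*(-7 + 893025)) + 1218482*(-1/4596321) = 2859659/(-4 + 893025 - 945*893018) - 1218482/4596321 = 2859659/(-4 + 893025 - 843902010) - 1218482/4596321 = 2859659/(-843008989) - 1218482/4596321 = 2859659*(-1/843008989) - 1218482/4596321 = -2859659/843008989 - 1218482/4596321 = -1040335189649237/3874739919329469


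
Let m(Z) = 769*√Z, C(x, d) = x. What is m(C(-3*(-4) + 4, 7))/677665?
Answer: 3076/677665 ≈ 0.0045391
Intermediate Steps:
m(C(-3*(-4) + 4, 7))/677665 = (769*√(-3*(-4) + 4))/677665 = (769*√(12 + 4))*(1/677665) = (769*√16)*(1/677665) = (769*4)*(1/677665) = 3076*(1/677665) = 3076/677665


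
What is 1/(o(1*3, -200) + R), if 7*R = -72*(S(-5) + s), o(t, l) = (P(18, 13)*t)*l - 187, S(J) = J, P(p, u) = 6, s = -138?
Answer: -7/16213 ≈ -0.00043175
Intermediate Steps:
o(t, l) = -187 + 6*l*t (o(t, l) = (6*t)*l - 187 = 6*l*t - 187 = -187 + 6*l*t)
R = 10296/7 (R = (-72*(-5 - 138))/7 = (-72*(-143))/7 = (⅐)*10296 = 10296/7 ≈ 1470.9)
1/(o(1*3, -200) + R) = 1/((-187 + 6*(-200)*(1*3)) + 10296/7) = 1/((-187 + 6*(-200)*3) + 10296/7) = 1/((-187 - 3600) + 10296/7) = 1/(-3787 + 10296/7) = 1/(-16213/7) = -7/16213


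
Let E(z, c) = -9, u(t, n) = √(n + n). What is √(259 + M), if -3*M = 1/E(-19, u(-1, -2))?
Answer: √20982/9 ≈ 16.095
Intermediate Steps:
u(t, n) = √2*√n (u(t, n) = √(2*n) = √2*√n)
M = 1/27 (M = -⅓/(-9) = -⅓*(-⅑) = 1/27 ≈ 0.037037)
√(259 + M) = √(259 + 1/27) = √(6994/27) = √20982/9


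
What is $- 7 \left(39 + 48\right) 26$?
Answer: $-15834$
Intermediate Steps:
$- 7 \left(39 + 48\right) 26 = - 7 \cdot 87 \cdot 26 = \left(-7\right) 2262 = -15834$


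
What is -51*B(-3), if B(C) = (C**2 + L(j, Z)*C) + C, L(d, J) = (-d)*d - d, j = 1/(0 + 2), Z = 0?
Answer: -1683/4 ≈ -420.75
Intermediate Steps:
j = 1/2 ≈ 0.50000
L(d, J) = -d - d**2 (L(d, J) = -d**2 - d = -d - d**2)
B(C) = C**2 + C/4 (B(C) = (C**2 + (-1*1/2*(1 + 1/2))*C) + C = (C**2 + (-1*1/2*3/2)*C) + C = (C**2 - 3*C/4) + C = C**2 + C/4)
-51*B(-3) = -(-153)*(1/4 - 3) = -(-153)*(-11)/4 = -51*33/4 = -1683/4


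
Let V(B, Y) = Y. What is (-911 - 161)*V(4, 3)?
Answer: -3216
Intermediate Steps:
(-911 - 161)*V(4, 3) = (-911 - 161)*3 = -1072*3 = -3216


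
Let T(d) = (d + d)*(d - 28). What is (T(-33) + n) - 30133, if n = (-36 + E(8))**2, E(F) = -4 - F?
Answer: -23803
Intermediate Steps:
T(d) = 2*d*(-28 + d) (T(d) = (2*d)*(-28 + d) = 2*d*(-28 + d))
n = 2304 (n = (-36 + (-4 - 1*8))**2 = (-36 + (-4 - 8))**2 = (-36 - 12)**2 = (-48)**2 = 2304)
(T(-33) + n) - 30133 = (2*(-33)*(-28 - 33) + 2304) - 30133 = (2*(-33)*(-61) + 2304) - 30133 = (4026 + 2304) - 30133 = 6330 - 30133 = -23803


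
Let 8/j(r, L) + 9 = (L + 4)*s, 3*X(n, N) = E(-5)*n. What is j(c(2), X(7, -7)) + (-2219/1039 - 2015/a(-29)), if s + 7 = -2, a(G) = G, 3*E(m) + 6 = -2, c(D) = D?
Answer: 22562622/331441 ≈ 68.074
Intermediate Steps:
E(m) = -8/3 (E(m) = -2 + (⅓)*(-2) = -2 - ⅔ = -8/3)
s = -9 (s = -7 - 2 = -9)
X(n, N) = -8*n/9 (X(n, N) = (-8*n/3)/3 = -8*n/9)
j(r, L) = 8/(-45 - 9*L) (j(r, L) = 8/(-9 + (L + 4)*(-9)) = 8/(-9 + (4 + L)*(-9)) = 8/(-9 + (-36 - 9*L)) = 8/(-45 - 9*L))
j(c(2), X(7, -7)) + (-2219/1039 - 2015/a(-29)) = 8/(9*(-5 - (-8)*7/9)) + (-2219/1039 - 2015/(-29)) = 8/(9*(-5 - 1*(-56/9))) + (-2219*1/1039 - 2015*(-1/29)) = 8/(9*(-5 + 56/9)) + (-2219/1039 + 2015/29) = 8/(9*(11/9)) + 2029234/30131 = (8/9)*(9/11) + 2029234/30131 = 8/11 + 2029234/30131 = 22562622/331441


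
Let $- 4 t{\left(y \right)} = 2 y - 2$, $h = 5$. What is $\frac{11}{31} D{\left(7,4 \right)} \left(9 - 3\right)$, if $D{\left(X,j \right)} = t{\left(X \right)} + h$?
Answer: $\frac{132}{31} \approx 4.2581$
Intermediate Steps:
$t{\left(y \right)} = \frac{1}{2} - \frac{y}{2}$ ($t{\left(y \right)} = - \frac{2 y - 2}{4} = - \frac{-2 + 2 y}{4} = \frac{1}{2} - \frac{y}{2}$)
$D{\left(X,j \right)} = \frac{11}{2} - \frac{X}{2}$ ($D{\left(X,j \right)} = \left(\frac{1}{2} - \frac{X}{2}\right) + 5 = \frac{11}{2} - \frac{X}{2}$)
$\frac{11}{31} D{\left(7,4 \right)} \left(9 - 3\right) = \frac{11}{31} \left(\frac{11}{2} - \frac{7}{2}\right) \left(9 - 3\right) = 11 \cdot \frac{1}{31} \left(\frac{11}{2} - \frac{7}{2}\right) 6 = \frac{11}{31} \cdot 2 \cdot 6 = \frac{22}{31} \cdot 6 = \frac{132}{31}$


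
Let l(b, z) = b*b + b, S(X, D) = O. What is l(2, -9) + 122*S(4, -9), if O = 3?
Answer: 372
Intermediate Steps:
S(X, D) = 3
l(b, z) = b + b² (l(b, z) = b² + b = b + b²)
l(2, -9) + 122*S(4, -9) = 2*(1 + 2) + 122*3 = 2*3 + 366 = 6 + 366 = 372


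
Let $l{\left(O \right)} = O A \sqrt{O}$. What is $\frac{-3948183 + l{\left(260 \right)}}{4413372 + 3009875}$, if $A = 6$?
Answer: $- \frac{3948183}{7423247} + \frac{240 \sqrt{65}}{571019} \approx -0.52848$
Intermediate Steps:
$l{\left(O \right)} = 6 O^{\frac{3}{2}}$ ($l{\left(O \right)} = O 6 \sqrt{O} = 6 O \sqrt{O} = 6 O^{\frac{3}{2}}$)
$\frac{-3948183 + l{\left(260 \right)}}{4413372 + 3009875} = \frac{-3948183 + 6 \cdot 260^{\frac{3}{2}}}{4413372 + 3009875} = \frac{-3948183 + 6 \cdot 520 \sqrt{65}}{7423247} = \left(-3948183 + 3120 \sqrt{65}\right) \frac{1}{7423247} = - \frac{3948183}{7423247} + \frac{240 \sqrt{65}}{571019}$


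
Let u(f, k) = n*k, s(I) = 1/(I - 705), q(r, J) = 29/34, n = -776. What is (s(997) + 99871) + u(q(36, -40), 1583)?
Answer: -329532803/292 ≈ -1.1285e+6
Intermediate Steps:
q(r, J) = 29/34 (q(r, J) = 29*(1/34) = 29/34)
s(I) = 1/(-705 + I)
u(f, k) = -776*k
(s(997) + 99871) + u(q(36, -40), 1583) = (1/(-705 + 997) + 99871) - 776*1583 = (1/292 + 99871) - 1228408 = 29162333/292 - 1228408 = -329532803/292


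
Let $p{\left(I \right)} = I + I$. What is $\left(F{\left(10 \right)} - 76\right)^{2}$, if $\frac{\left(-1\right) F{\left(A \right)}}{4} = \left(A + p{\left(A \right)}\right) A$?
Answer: $1628176$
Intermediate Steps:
$p{\left(I \right)} = 2 I$
$F{\left(A \right)} = - 12 A^{2}$ ($F{\left(A \right)} = - 4 \left(A + 2 A\right) A = - 4 \cdot 3 A A = - 4 \cdot 3 A^{2} = - 12 A^{2}$)
$\left(F{\left(10 \right)} - 76\right)^{2} = \left(- 12 \cdot 10^{2} - 76\right)^{2} = \left(\left(-12\right) 100 - 76\right)^{2} = \left(-1200 - 76\right)^{2} = \left(-1276\right)^{2} = 1628176$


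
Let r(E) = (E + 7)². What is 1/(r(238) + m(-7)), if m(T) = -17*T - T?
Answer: 1/60151 ≈ 1.6625e-5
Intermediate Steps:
r(E) = (7 + E)²
m(T) = -18*T
1/(r(238) + m(-7)) = 1/((7 + 238)² - 18*(-7)) = 1/(245² + 126) = 1/(60025 + 126) = 1/60151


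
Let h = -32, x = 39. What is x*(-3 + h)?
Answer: -1365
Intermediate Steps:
x*(-3 + h) = 39*(-3 - 32) = 39*(-35) = -1365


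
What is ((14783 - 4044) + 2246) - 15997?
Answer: -3012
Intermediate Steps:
((14783 - 4044) + 2246) - 15997 = (10739 + 2246) - 15997 = 12985 - 15997 = -3012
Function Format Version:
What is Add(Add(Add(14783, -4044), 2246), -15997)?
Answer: -3012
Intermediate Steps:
Add(Add(Add(14783, -4044), 2246), -15997) = Add(Add(10739, 2246), -15997) = Add(12985, -15997) = -3012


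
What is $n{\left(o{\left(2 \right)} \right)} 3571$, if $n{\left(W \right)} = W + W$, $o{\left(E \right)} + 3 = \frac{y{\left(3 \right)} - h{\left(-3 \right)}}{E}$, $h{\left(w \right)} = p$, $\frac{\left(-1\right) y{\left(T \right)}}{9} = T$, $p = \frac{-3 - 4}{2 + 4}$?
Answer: $- \frac{682061}{6} \approx -1.1368 \cdot 10^{5}$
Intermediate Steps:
$p = - \frac{7}{6} \approx -1.1667$
$y{\left(T \right)} = - 9 T$
$h{\left(w \right)} = - \frac{7}{6}$
$o{\left(E \right)} = -3 - \frac{155}{6 E}$ ($o{\left(E \right)} = -3 + \frac{\left(-9\right) 3 - - \frac{7}{6}}{E} = -3 + \frac{-27 + \frac{7}{6}}{E} = -3 - \frac{155}{6 E}$)
$n{\left(W \right)} = 2 W$
$n{\left(o{\left(2 \right)} \right)} 3571 = 2 \left(-3 - \frac{155}{6 \cdot 2}\right) 3571 = 2 \left(-3 - \frac{155}{12}\right) 3571 = 2 \left(- \frac{191}{12}\right) 3571 = \left(- \frac{191}{6}\right) 3571 = - \frac{682061}{6}$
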